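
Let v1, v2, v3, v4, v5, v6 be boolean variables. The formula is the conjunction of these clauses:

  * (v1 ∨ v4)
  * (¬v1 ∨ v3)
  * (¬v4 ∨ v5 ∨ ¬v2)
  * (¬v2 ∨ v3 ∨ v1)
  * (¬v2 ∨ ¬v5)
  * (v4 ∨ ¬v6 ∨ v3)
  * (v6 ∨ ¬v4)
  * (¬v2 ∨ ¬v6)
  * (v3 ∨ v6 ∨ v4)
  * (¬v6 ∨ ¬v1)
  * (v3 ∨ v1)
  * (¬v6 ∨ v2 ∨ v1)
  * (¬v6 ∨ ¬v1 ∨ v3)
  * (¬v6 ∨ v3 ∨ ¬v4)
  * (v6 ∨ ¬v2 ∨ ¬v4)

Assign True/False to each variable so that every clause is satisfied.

v3 occurs only positively in the remaining clauses — set v3 = True.
Branch on v1: take v1 = True.
  then v6 is forced to False.
  then v4 is forced to False.
For the remaining variables, v2 = True, v5 = False works.
Every clause has at least one true literal under this assignment.
Check each clause:
  1. (v1 ∨ v4) — v1 is true.
  2. (¬v1 ∨ v3) — v3 is true.
  3. (v5 ∨ ¬v4 ∨ ¬v2) — ¬v4 is true.
  4. (¬v2 ∨ v1 ∨ v3) — v1 is true.
  5. (¬v5 ∨ ¬v2) — ¬v5 is true.
  6. (v3 ∨ v4 ∨ ¬v6) — ¬v6 is true.
  7. (v6 ∨ ¬v4) — ¬v4 is true.
  8. (¬v2 ∨ ¬v6) — ¬v6 is true.
  9. (v3 ∨ v4 ∨ v6) — v3 is true.
  10. (¬v1 ∨ ¬v6) — ¬v6 is true.
  11. (v1 ∨ v3) — v1 is true.
  12. (v1 ∨ ¬v6 ∨ v2) — v1 is true.
  13. (¬v6 ∨ ¬v1 ∨ v3) — ¬v6 is true.
  14. (v3 ∨ ¬v6 ∨ ¬v4) — ¬v6 is true.
  15. (¬v2 ∨ ¬v4 ∨ v6) — ¬v4 is true.

v1=T  v2=T  v3=T  v4=F  v5=F  v6=F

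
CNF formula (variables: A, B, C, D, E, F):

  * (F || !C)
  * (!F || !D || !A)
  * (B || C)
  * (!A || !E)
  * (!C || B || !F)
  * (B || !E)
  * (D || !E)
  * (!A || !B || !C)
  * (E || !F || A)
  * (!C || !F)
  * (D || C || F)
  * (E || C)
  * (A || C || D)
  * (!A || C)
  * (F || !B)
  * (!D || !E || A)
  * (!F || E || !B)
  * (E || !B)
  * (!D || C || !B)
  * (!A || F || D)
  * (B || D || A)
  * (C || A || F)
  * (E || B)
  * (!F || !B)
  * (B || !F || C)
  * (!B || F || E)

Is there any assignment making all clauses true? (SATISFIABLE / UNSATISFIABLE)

B = True:
  propagation gives F=True; an empty clause results — contradiction.
B = False:
  propagation gives C=True, F=True; an empty clause results — contradiction.
Every branch closes, so no satisfying assignment exists.

UNSATISFIABLE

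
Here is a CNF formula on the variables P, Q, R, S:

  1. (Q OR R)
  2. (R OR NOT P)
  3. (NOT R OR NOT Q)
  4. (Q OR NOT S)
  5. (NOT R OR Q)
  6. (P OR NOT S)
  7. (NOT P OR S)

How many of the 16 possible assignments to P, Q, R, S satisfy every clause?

The models are:
  P=0 Q=1 R=0 S=0
That's 1 in total.

1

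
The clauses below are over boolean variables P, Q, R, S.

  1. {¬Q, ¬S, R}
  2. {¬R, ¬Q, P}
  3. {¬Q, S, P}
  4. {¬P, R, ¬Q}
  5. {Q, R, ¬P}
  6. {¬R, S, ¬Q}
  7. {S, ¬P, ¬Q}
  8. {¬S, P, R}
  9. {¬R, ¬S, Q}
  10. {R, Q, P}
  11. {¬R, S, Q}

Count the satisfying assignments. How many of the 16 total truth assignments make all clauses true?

The models are:
  P=1 Q=1 R=1 S=1
Count: 1.

1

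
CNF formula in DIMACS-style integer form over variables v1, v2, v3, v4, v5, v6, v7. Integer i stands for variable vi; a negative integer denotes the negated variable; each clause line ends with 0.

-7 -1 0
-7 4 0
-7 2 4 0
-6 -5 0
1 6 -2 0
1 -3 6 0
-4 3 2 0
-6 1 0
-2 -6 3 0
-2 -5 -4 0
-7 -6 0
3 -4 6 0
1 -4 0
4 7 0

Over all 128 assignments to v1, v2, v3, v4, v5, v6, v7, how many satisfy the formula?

5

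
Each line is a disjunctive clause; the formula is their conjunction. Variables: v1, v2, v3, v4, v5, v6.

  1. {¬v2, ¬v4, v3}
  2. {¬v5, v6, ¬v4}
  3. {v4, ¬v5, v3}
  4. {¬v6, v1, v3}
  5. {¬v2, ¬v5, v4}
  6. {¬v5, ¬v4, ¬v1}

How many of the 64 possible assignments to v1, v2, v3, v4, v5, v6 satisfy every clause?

Case analysis on v4 and v5:
  v4=T, v5=T: remaining (v1,v2,v3,v6) ∈ {(F,F,T,T); (F,T,T,T)} — 2.
  v4=T, v5=F: 11 of the 16 assignments to (v1,v2,v3,v6) work.
  v4=F, v5=T: remaining (v1,v2,v3,v6) ∈ {(F,F,T,F); (F,F,T,T); (T,F,T,F); (T,F,T,T)} — 4.
  v4=F, v5=F: v2 free; 7 ways for (v1,v3,v6) × 2^1 = 14.
Total: 2 + 11 + 4 + 14 = 31.

31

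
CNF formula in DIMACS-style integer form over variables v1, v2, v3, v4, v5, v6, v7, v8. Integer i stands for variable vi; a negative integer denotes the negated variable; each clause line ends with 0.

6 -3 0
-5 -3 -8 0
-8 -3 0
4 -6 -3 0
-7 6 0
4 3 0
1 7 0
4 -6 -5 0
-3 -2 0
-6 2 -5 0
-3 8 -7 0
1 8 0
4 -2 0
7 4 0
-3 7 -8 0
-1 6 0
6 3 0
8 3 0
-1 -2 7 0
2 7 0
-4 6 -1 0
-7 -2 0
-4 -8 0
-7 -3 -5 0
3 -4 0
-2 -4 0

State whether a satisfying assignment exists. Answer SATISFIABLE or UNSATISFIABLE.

v3 = True:
  propagation gives v6=True, v8=False, v4=True, v2=False; an empty clause results — contradiction.
v3 = False:
  propagation gives v4=True; an empty clause results — contradiction.
Every branch closes, so no satisfying assignment exists.

UNSATISFIABLE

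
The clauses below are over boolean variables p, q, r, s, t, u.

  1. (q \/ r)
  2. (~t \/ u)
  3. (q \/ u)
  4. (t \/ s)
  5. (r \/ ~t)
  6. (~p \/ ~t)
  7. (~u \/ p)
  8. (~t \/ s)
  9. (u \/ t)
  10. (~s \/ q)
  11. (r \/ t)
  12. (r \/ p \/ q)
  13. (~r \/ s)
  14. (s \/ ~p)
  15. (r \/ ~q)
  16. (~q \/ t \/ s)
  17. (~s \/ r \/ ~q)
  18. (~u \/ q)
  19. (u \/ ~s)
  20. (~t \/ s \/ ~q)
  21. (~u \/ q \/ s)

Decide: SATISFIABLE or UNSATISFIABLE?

Try p = True.
  then t is forced to False.
  then s is forced to True.
  then u is forced to True.
  then q is forced to True.
  then r is forced to True.
So p=T, q=T, r=T, s=T, t=F, u=T is a satisfying assignment.

SATISFIABLE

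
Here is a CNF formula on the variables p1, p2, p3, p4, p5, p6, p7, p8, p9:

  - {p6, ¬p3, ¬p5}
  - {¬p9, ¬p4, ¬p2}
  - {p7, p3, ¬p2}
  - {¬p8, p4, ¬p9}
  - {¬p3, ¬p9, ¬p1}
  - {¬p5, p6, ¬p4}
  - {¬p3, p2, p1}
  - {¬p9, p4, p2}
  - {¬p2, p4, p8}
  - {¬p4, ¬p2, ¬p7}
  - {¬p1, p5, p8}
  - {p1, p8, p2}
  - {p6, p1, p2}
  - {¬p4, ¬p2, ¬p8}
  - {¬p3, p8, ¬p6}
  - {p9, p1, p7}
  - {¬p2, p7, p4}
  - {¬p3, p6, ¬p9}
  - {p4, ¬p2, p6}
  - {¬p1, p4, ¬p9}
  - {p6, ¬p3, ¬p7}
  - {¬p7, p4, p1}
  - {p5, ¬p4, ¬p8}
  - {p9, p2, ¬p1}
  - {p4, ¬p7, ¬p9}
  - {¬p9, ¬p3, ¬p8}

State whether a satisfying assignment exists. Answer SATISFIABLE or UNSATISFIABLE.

SATISFIABLE

Try p1 = False.
Try p2 = False.
  then p3 is forced to False.
  then p8 is forced to True.
  then p6 is forced to True.
For the remaining variables, p4 = True, p5 = True, p7 = True, p9 = True works.
So p1=False  p2=False  p3=False  p4=True  p5=True  p6=True  p7=True  p8=True  p9=True is a satisfying assignment.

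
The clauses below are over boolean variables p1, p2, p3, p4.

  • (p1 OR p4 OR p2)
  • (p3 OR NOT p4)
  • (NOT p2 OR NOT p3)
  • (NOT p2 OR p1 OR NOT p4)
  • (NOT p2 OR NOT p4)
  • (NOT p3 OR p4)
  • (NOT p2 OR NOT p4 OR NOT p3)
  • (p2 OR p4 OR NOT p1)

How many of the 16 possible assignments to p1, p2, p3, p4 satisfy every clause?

4

Satisfying assignments:
  p1=F p2=F p3=T p4=T
  p1=F p2=T p3=F p4=F
  p1=T p2=F p3=T p4=T
  p1=T p2=T p3=F p4=F
Count: 4.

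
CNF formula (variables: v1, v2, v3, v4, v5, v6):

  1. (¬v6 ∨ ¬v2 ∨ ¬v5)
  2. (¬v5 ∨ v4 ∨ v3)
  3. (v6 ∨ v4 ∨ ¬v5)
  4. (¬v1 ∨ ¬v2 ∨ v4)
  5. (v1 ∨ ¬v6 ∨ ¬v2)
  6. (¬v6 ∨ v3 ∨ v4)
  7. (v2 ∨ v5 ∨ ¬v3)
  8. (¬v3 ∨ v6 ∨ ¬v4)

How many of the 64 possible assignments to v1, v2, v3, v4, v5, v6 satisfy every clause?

22

Case analysis on v4 and v6:
  v4=1, v6=1: 8 of the 16 assignments to (v1,v2,v3,v5) work.
  v4=1, v6=0: forces v3=0; v1, v2, v5 free → 2^3 = 8.
  v4=0, v6=1: remaining (v1,v2,v3,v5) ∈ {(0,0,1,1); (1,0,1,1)} — 2.
  v4=0, v6=0: remaining (v1,v2,v3,v5) ∈ {(0,0,0,0); (0,1,0,0); (0,1,1,0); (1,0,0,0)} — 4.
Total: 8 + 8 + 2 + 4 = 22.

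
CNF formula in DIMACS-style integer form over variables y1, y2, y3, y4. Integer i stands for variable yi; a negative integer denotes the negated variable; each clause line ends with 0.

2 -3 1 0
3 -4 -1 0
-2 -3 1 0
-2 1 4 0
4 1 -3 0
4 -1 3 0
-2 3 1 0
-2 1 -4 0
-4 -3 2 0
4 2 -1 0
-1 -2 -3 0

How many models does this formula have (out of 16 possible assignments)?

Satisfying assignments:
  y1=0 y2=0 y3=0 y4=0
  y1=0 y2=0 y3=0 y4=1
That's 2 in total.

2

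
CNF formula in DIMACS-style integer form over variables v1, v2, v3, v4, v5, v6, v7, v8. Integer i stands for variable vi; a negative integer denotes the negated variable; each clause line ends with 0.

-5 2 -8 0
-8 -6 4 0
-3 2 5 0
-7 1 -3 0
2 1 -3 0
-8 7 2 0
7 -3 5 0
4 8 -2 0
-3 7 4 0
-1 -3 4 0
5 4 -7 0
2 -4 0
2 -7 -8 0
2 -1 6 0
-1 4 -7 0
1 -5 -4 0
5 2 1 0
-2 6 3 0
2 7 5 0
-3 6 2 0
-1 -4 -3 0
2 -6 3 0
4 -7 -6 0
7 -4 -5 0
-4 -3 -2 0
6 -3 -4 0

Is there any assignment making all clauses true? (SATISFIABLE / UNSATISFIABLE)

SATISFIABLE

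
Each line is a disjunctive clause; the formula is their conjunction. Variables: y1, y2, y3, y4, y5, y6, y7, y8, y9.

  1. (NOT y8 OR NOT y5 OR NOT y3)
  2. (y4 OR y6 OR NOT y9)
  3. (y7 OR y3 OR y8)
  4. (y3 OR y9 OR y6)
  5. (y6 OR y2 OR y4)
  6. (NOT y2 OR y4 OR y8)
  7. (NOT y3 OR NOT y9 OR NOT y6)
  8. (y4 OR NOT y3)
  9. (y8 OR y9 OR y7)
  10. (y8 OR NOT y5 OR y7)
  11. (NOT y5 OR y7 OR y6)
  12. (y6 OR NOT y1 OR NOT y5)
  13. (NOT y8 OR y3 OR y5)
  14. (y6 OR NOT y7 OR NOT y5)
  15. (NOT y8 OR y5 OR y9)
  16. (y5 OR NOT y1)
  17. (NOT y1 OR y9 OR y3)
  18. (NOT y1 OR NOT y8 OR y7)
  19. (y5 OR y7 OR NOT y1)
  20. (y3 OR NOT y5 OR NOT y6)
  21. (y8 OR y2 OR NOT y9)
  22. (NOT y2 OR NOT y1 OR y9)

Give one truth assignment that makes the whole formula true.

y1 = 0, y2 = 1, y3 = 1, y4 = 1, y5 = 0, y6 = 0, y7 = 1, y8 = 0, y9 = 0

y1 occurs only negated in the remaining clauses — set y1 = False.
Pure literal: y4 appears only positively; assign y4 = True.
Set y2 = True and propagate.
Set y3 = True and propagate.
Branch on y5: take y5 = False.
The remaining clauses are satisfied by y6 = False, y7 = True, y8 = False, y9 = False.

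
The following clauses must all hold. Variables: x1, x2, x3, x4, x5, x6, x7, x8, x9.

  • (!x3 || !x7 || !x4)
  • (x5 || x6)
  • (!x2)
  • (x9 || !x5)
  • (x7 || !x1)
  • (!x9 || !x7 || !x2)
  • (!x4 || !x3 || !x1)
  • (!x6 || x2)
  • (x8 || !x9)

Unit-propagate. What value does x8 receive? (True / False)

(!x2) stands alone — x2 = False.
From (!x6 || x2) and x2 = False: x6 = False.
(x6 || x5): since x6 = False, the clause reduces to (x5). x5 = True.
From (!x5 || x9) and x5 = True: x9 = True.
In (x8 || !x9), !x9 is now false; x8 must hold, so x8 = True.

True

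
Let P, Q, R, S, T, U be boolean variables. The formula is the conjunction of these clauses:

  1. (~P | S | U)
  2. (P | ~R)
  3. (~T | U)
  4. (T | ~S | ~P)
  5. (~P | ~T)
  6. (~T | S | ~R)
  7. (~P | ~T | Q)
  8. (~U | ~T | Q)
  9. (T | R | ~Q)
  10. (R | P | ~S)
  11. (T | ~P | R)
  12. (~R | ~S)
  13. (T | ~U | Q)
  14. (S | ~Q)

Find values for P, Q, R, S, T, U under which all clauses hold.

P = 0  Q = 0  R = 0  S = 0  T = 0  U = 0

Check each clause:
  1. (U | S | ~P) — ~P is true.
  2. (~R | P) — ~R is true.
  3. (U | ~T) — ~T is true.
  4. (~P | T | ~S) — ~S is true.
  5. (~T | ~P) — ~T is true.
  6. (~T | S | ~R) — ~T is true.
  7. (Q | ~T | ~P) — ~T is true.
  8. (~U | ~T | Q) — ~U is true.
  9. (T | ~Q | R) — ~Q is true.
  10. (R | P | ~S) — ~S is true.
  11. (~P | R | T) — ~P is true.
  12. (~S | ~R) — ~S is true.
  13. (T | ~U | Q) — ~U is true.
  14. (S | ~Q) — ~Q is true.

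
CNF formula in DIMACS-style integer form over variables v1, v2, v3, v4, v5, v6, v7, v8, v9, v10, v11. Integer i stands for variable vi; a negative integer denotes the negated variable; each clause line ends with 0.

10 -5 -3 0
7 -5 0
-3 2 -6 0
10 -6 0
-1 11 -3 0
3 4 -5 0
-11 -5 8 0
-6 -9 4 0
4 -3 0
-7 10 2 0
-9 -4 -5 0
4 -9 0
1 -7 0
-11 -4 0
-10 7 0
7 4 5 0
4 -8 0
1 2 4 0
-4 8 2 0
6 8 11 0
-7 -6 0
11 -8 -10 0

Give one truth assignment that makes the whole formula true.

v2 occurs only positively in the remaining clauses — set v2 = True.
v9 occurs only negated in the remaining clauses — set v9 = False.
Branch on v1: take v1 = False.
  then v7 is forced to False.
  then v5 is forced to False.
  then v10 is forced to False.
  then v6 is forced to False.
  then v4 is forced to True.
  then v11 is forced to False.
  then v8 is forced to True.
v3 is now unconstrained; take v3 = True.

v1 = F, v2 = T, v3 = T, v4 = T, v5 = F, v6 = F, v7 = F, v8 = T, v9 = F, v10 = F, v11 = F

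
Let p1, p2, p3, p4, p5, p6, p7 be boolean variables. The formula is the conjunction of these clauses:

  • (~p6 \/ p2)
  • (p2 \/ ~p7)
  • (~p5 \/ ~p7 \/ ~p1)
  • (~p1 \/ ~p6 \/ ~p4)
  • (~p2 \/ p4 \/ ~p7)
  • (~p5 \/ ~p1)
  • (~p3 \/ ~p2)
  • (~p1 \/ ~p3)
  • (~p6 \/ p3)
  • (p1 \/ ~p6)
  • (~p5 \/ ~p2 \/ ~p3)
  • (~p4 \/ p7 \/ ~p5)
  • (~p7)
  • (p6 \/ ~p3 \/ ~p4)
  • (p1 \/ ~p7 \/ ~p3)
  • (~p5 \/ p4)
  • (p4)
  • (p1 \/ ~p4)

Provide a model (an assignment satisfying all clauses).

p1=True, p2=False, p3=False, p4=True, p5=False, p6=False, p7=False

Check each clause:
  1. (p2 \/ ~p6) — ~p6 is true.
  2. (~p7 \/ p2) — ~p7 is true.
  3. (~p7 \/ ~p1 \/ ~p5) — ~p7 is true.
  4. (~p1 \/ ~p6 \/ ~p4) — ~p6 is true.
  5. (~p2 \/ ~p7 \/ p4) — ~p7 is true.
  6. (~p5 \/ ~p1) — ~p5 is true.
  7. (~p2 \/ ~p3) — ~p3 is true.
  8. (~p3 \/ ~p1) — ~p3 is true.
  9. (~p6 \/ p3) — ~p6 is true.
  10. (~p6 \/ p1) — p1 is true.
  11. (~p5 \/ ~p3 \/ ~p2) — ~p5 is true.
  12. (~p4 \/ p7 \/ ~p5) — ~p5 is true.
  13. (~p7) — ~p7 is true.
  14. (~p4 \/ ~p3 \/ p6) — ~p3 is true.
  15. (~p3 \/ p1 \/ ~p7) — p1 is true.
  16. (~p5 \/ p4) — ~p5 is true.
  17. (p4) — p4 is true.
  18. (p1 \/ ~p4) — p1 is true.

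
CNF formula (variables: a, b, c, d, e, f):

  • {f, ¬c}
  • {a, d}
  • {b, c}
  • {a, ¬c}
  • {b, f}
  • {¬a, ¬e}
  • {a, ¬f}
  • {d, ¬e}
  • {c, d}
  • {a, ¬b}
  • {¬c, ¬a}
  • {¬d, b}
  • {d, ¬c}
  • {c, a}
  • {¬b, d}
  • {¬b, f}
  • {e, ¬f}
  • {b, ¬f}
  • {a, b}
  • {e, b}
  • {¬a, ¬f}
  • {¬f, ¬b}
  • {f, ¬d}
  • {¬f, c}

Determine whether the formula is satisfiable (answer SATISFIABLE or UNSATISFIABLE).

UNSATISFIABLE

b = True:
  propagation gives a=True, e=False, c=False, d=True; an empty clause results — contradiction.
b = False:
  propagation gives c=True, f=True; an empty clause results — contradiction.
Every branch closes, so no satisfying assignment exists.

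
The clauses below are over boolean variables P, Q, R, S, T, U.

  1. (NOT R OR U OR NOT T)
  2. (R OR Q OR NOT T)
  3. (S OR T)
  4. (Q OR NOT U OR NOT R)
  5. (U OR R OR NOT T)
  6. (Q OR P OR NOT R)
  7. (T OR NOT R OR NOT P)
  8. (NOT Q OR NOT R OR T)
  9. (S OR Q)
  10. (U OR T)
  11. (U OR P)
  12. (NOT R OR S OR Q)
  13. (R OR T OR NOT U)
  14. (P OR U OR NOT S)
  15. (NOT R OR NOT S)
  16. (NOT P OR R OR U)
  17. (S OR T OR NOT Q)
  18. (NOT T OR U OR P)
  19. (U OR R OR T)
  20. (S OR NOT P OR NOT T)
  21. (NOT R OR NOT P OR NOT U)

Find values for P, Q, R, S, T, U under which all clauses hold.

Set P = False and propagate.
  then U is forced to True.
Try Q = True.
The remaining clauses are satisfied by R = False, S = True, T = True.

P=False, Q=True, R=False, S=True, T=True, U=True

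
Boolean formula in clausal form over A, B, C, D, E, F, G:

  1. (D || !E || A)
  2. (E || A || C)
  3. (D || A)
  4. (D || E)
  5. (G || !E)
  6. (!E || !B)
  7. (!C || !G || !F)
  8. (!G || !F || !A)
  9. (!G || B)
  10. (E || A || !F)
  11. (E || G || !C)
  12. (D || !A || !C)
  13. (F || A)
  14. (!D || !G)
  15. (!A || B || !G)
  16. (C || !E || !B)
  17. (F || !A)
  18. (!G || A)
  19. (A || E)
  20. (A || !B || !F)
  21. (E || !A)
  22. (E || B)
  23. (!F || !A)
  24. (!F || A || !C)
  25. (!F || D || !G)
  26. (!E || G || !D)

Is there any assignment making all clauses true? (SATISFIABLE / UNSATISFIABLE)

UNSATISFIABLE

A = True:
  propagation gives F=True; an empty clause results — contradiction.
A = False:
  propagation gives D=True, F=True, E=True, G=True; an empty clause results — contradiction.
Every branch closes, so no satisfying assignment exists.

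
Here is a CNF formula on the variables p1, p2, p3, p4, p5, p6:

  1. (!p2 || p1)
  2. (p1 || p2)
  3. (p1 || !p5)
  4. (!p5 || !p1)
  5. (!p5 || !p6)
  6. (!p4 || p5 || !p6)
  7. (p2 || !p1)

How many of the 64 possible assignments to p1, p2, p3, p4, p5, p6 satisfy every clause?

6

The models are:
  p1=1 p2=1 p3=0 p4=0 p5=0 p6=0
  p1=1 p2=1 p3=0 p4=0 p5=0 p6=1
  p1=1 p2=1 p3=0 p4=1 p5=0 p6=0
  p1=1 p2=1 p3=1 p4=0 p5=0 p6=0
  p1=1 p2=1 p3=1 p4=0 p5=0 p6=1
  p1=1 p2=1 p3=1 p4=1 p5=0 p6=0
Count: 6.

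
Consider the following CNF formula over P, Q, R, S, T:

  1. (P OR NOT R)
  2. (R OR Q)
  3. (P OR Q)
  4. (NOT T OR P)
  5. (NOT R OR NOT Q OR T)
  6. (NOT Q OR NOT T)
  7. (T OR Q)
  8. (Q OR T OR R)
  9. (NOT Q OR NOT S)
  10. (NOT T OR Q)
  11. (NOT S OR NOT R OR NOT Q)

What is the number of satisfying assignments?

Satisfying assignments:
  P=0 Q=1 R=0 S=0 T=0
  P=1 Q=1 R=0 S=0 T=0
That's 2 in total.

2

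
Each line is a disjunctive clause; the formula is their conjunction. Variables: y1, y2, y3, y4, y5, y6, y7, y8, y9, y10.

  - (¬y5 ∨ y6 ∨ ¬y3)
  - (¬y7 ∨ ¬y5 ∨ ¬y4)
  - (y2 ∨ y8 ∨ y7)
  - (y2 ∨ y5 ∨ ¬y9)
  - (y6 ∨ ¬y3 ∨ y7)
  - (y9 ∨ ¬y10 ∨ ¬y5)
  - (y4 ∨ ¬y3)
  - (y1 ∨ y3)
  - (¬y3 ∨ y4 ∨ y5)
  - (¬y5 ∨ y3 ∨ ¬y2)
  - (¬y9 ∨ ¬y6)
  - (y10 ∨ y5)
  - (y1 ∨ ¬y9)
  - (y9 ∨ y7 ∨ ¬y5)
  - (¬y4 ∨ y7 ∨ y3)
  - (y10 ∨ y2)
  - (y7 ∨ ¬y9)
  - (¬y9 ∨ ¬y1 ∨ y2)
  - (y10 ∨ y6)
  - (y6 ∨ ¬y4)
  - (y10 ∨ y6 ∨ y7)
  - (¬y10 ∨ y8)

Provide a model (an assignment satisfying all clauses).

y1=T  y2=F  y3=T  y4=T  y5=F  y6=T  y7=T  y8=T  y9=F  y10=T

Check each clause:
  1. (¬y3 ∨ ¬y5 ∨ y6) — ¬y5 is true.
  2. (¬y4 ∨ ¬y7 ∨ ¬y5) — ¬y5 is true.
  3. (y2 ∨ y7 ∨ y8) — y8 is true.
  4. (y5 ∨ y2 ∨ ¬y9) — ¬y9 is true.
  5. (y7 ∨ y6 ∨ ¬y3) — y6 is true.
  6. (¬y5 ∨ y9 ∨ ¬y10) — ¬y5 is true.
  7. (¬y3 ∨ y4) — y4 is true.
  8. (y1 ∨ y3) — y1 is true.
  9. (y4 ∨ ¬y3 ∨ y5) — y4 is true.
  10. (¬y5 ∨ ¬y2 ∨ y3) — y3 is true.
  11. (¬y6 ∨ ¬y9) — ¬y9 is true.
  12. (y10 ∨ y5) — y10 is true.
  13. (¬y9 ∨ y1) — y1 is true.
  14. (y9 ∨ ¬y5 ∨ y7) — ¬y5 is true.
  15. (¬y4 ∨ y7 ∨ y3) — y3 is true.
  16. (y2 ∨ y10) — y10 is true.
  17. (¬y9 ∨ y7) — ¬y9 is true.
  18. (¬y1 ∨ y2 ∨ ¬y9) — ¬y9 is true.
  19. (y10 ∨ y6) — y10 is true.
  20. (y6 ∨ ¬y4) — y6 is true.
  21. (y6 ∨ y7 ∨ y10) — y10 is true.
  22. (¬y10 ∨ y8) — y8 is true.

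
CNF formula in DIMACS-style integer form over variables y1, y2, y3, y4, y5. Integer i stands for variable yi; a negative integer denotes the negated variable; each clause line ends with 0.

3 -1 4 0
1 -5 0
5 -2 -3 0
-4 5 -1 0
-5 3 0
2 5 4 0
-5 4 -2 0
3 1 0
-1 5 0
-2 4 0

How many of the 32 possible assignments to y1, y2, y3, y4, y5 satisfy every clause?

4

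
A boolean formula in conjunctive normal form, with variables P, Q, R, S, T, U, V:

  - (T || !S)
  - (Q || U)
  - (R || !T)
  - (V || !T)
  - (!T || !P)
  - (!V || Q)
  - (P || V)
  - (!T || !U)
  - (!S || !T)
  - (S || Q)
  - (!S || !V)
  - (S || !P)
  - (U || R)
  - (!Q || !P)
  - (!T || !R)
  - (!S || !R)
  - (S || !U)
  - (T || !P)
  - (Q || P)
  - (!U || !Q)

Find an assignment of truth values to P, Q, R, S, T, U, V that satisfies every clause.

P = False, Q = True, R = True, S = False, T = False, U = False, V = True

Check each clause:
  1. (!S || T) — !S is true.
  2. (U || Q) — Q is true.
  3. (!T || R) — R is true.
  4. (!T || V) — !T is true.
  5. (!T || !P) — !T is true.
  6. (!V || Q) — Q is true.
  7. (V || P) — V is true.
  8. (!T || !U) — !U is true.
  9. (!T || !S) — !T is true.
  10. (S || Q) — Q is true.
  11. (!V || !S) — !S is true.
  12. (S || !P) — !P is true.
  13. (R || U) — R is true.
  14. (!P || !Q) — !P is true.
  15. (!R || !T) — !T is true.
  16. (!S || !R) — !S is true.
  17. (S || !U) — !U is true.
  18. (!P || T) — !P is true.
  19. (P || Q) — Q is true.
  20. (!Q || !U) — !U is true.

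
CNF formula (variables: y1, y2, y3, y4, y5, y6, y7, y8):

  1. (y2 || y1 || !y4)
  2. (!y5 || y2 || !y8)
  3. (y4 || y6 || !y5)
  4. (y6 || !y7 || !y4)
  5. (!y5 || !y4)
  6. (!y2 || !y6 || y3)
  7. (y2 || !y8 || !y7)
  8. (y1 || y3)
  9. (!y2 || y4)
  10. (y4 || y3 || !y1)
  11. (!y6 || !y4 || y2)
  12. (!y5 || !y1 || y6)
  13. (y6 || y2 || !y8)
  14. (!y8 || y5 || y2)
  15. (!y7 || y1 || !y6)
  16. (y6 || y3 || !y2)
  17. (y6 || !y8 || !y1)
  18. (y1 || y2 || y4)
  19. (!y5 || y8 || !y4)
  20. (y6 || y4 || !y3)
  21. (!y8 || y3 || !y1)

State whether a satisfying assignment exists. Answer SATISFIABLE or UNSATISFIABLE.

SATISFIABLE

y7 occurs only negated in the remaining clauses — set y7 = False.
Branch on y1: take y1 = True.
Try y2 = True.
  then y4 is forced to True.
  then y5 is forced to False.
For the remaining variables, y3 = True, y6 = True, y8 = True works.
So y1=True  y2=True  y3=True  y4=True  y5=False  y6=True  y7=False  y8=True is a satisfying assignment.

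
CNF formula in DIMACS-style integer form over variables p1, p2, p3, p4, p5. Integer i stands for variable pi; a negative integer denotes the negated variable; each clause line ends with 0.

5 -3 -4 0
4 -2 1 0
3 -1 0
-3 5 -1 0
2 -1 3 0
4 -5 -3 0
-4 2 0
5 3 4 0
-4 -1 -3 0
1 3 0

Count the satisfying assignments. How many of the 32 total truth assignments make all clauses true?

2

The models are:
  p1=0 p2=0 p3=1 p4=0 p5=0
  p1=0 p2=1 p3=1 p4=1 p5=1
That's 2 in total.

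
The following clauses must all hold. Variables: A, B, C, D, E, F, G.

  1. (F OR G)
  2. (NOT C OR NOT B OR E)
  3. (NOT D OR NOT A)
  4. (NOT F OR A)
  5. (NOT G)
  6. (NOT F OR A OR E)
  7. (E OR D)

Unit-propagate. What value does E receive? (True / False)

True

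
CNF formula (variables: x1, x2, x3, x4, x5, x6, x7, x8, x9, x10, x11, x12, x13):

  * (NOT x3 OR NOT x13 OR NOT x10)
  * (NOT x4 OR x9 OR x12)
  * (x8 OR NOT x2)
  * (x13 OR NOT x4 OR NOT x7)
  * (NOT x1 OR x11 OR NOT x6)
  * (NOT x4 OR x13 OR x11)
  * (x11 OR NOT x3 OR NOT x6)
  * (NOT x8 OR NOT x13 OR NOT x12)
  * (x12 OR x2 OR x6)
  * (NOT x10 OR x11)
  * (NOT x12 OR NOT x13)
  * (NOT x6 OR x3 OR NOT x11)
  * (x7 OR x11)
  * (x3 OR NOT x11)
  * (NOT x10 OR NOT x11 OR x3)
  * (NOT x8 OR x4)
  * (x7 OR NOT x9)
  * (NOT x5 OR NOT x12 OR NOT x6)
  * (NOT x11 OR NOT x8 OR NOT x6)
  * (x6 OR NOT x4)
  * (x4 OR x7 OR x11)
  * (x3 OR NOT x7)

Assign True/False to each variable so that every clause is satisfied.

x1=1, x2=0, x3=1, x4=0, x5=0, x6=1, x7=0, x8=0, x9=0, x10=0, x11=1, x12=0, x13=1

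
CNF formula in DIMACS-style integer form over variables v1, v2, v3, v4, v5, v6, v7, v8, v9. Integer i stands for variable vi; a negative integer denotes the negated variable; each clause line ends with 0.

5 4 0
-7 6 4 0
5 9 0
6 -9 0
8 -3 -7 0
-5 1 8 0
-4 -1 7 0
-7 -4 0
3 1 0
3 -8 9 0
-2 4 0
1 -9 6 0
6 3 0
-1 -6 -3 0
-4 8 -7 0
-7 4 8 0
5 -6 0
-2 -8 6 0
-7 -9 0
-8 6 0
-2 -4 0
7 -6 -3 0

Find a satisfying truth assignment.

v1=0, v2=0, v3=1, v4=0, v5=1, v6=1, v7=1, v8=1, v9=0

Pure literal: v2 appears only negated; assign v2 = False.
Set v1 = False and propagate.
  then v3 is forced to True.
Branch on v4: take v4 = False.
  then v5 is forced to True.
  then v8 is forced to True.
  then v6 is forced to True.
  then v7 is forced to True.
  then v9 is forced to False.
Every clause has at least one true literal under this assignment.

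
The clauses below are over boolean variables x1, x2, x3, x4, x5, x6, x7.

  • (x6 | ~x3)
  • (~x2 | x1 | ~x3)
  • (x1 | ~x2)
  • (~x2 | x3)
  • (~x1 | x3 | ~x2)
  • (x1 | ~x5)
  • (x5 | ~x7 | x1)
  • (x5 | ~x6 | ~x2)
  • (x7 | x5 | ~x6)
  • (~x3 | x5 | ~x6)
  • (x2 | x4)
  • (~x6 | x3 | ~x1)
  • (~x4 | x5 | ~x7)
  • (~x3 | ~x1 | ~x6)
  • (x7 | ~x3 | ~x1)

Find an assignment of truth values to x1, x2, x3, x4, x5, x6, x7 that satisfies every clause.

x1=F, x2=F, x3=F, x4=T, x5=F, x6=F, x7=F

Branch on x1: take x1 = False.
  then x2 is forced to False.
  then x5 is forced to False.
  then x7 is forced to False.
  then x6 is forced to False.
  then x3 is forced to False.
  then x4 is forced to True.
Check each clause:
  1. (~x3 | x6) — ~x3 is true.
  2. (~x3 | x1 | ~x2) — ~x3 is true.
  3. (~x2 | x1) — ~x2 is true.
  4. (x3 | ~x2) — ~x2 is true.
  5. (~x1 | x3 | ~x2) — ~x1 is true.
  6. (~x5 | x1) — ~x5 is true.
  7. (x5 | x1 | ~x7) — ~x7 is true.
  8. (~x2 | ~x6 | x5) — ~x6 is true.
  9. (x5 | ~x6 | x7) — ~x6 is true.
  10. (x5 | ~x3 | ~x6) — ~x3 is true.
  11. (x4 | x2) — x4 is true.
  12. (~x6 | x3 | ~x1) — ~x6 is true.
  13. (~x4 | ~x7 | x5) — ~x7 is true.
  14. (~x1 | ~x3 | ~x6) — ~x6 is true.
  15. (~x1 | x7 | ~x3) — ~x3 is true.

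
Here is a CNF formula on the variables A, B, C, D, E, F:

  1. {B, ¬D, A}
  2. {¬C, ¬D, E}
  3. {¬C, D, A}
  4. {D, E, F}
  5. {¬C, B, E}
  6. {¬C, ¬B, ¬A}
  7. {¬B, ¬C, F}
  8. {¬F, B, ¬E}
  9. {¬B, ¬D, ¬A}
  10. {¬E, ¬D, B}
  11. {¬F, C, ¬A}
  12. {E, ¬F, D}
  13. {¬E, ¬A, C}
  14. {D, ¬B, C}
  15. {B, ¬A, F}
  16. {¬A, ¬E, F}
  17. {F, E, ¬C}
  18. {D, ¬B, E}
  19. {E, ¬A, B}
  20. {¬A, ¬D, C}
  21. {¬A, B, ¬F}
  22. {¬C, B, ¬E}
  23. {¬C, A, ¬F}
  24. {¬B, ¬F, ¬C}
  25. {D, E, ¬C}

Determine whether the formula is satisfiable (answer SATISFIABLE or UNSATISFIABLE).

Branch on A: take A = False.
Branch on B: take B = True.
For the remaining variables, C = False, D = True, E = True, F = True works.
So A=0  B=1  C=0  D=1  E=1  F=1 is a satisfying assignment.

SATISFIABLE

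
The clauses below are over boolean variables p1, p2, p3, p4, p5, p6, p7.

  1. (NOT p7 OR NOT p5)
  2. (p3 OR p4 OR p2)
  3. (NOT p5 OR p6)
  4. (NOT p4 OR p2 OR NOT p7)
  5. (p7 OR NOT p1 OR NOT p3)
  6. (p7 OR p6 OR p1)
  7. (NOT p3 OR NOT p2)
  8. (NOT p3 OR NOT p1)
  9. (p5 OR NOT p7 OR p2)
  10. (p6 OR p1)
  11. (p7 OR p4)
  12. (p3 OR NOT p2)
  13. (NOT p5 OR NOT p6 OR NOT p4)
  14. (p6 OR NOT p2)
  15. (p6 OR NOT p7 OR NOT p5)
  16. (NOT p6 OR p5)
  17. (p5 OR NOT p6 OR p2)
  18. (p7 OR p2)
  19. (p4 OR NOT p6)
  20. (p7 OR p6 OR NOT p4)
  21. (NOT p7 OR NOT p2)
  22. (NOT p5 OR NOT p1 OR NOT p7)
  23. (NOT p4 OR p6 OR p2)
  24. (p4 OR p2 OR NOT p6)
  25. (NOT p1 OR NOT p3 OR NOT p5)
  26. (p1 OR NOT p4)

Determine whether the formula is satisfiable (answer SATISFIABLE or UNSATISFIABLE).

UNSATISFIABLE

p6 = True:
  propagation gives p5=True, p7=False, p4=True; an empty clause results — contradiction.
p6 = False:
  propagation gives p5=False, p1=True, p3=False, p2=False; an empty clause results — contradiction.
Every branch closes, so no satisfying assignment exists.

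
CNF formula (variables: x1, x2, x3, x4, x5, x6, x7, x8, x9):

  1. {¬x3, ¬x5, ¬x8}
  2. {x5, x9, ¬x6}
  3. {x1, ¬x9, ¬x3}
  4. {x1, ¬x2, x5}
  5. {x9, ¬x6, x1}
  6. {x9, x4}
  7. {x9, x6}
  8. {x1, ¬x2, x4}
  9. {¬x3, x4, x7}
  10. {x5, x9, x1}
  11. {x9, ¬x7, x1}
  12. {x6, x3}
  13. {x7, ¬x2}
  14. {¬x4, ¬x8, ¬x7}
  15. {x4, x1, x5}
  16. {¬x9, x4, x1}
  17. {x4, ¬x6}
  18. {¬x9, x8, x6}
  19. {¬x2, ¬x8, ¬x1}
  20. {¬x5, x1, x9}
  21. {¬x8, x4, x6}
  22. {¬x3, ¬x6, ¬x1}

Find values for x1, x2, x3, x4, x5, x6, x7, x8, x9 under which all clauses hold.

x1 = T, x2 = F, x3 = F, x4 = T, x5 = T, x6 = T, x7 = F, x8 = T, x9 = F

Pure literal: x2 appears only negated; assign x2 = False.
Branch on x1: take x1 = True.
Try x3 = False.
  then x6 is forced to True.
  then x4 is forced to True.
Try x5 = True.
The remaining clauses are satisfied by x7 = False, x8 = True, x9 = False.
Every clause has at least one true literal under this assignment.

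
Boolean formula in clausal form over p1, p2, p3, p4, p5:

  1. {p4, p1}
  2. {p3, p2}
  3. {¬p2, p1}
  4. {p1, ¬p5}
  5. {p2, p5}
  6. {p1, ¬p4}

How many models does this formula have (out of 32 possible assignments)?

Case analysis on p1 and p2:
  p1=T, p2=T: p3, p4, p5 free → 2^3 = 8.
  p1=T, p2=F: remaining (p3,p4,p5) ∈ {(T,F,T); (T,T,T)} — 2.
  p1=F, p2=T: a clause becomes empty — 0.
  p1=F, p2=F: a clause becomes empty — 0.
Total: 8 + 2 + 0 + 0 = 10.

10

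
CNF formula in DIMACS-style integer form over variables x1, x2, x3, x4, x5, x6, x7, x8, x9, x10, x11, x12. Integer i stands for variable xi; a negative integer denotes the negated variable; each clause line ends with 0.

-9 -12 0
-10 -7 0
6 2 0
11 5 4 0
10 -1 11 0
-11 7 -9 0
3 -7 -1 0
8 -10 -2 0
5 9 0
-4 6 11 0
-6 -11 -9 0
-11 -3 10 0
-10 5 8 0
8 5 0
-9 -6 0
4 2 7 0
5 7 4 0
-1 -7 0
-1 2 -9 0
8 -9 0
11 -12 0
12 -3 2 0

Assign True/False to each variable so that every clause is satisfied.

x1=F, x2=T, x3=F, x4=F, x5=T, x6=T, x7=F, x8=T, x9=F, x10=F, x11=F, x12=F

Check each clause:
  1. (¬x9 ∨ ¬x12) — ¬x12 is true.
  2. (¬x10 ∨ ¬x7) — ¬x7 is true.
  3. (x2 ∨ x6) — x2 is true.
  4. (x11 ∨ x4 ∨ x5) — x5 is true.
  5. (x11 ∨ ¬x1 ∨ x10) — ¬x1 is true.
  6. (¬x11 ∨ x7 ∨ ¬x9) — ¬x11 is true.
  7. (x3 ∨ ¬x7 ∨ ¬x1) — ¬x7 is true.
  8. (¬x2 ∨ x8 ∨ ¬x10) — x8 is true.
  9. (x9 ∨ x5) — x5 is true.
  10. (x6 ∨ x11 ∨ ¬x4) — ¬x4 is true.
  11. (¬x11 ∨ ¬x6 ∨ ¬x9) — ¬x11 is true.
  12. (x10 ∨ ¬x3 ∨ ¬x11) — ¬x11 is true.
  13. (¬x10 ∨ x5 ∨ x8) — x8 is true.
  14. (x8 ∨ x5) — x8 is true.
  15. (¬x6 ∨ ¬x9) — ¬x9 is true.
  16. (x7 ∨ x4 ∨ x2) — x2 is true.
  17. (x4 ∨ x5 ∨ x7) — x5 is true.
  18. (¬x7 ∨ ¬x1) — ¬x7 is true.
  19. (¬x9 ∨ ¬x1 ∨ x2) — x2 is true.
  20. (¬x9 ∨ x8) — x8 is true.
  21. (¬x12 ∨ x11) — ¬x12 is true.
  22. (¬x3 ∨ x12 ∨ x2) — x2 is true.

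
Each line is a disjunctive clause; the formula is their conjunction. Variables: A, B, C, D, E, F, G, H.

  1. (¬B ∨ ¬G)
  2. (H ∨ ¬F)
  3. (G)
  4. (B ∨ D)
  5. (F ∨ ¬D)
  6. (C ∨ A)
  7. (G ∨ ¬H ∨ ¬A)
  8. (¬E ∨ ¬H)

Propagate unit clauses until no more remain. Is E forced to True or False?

False

(G) is a unit clause: G = True.
(¬G ∨ ¬B): since G = True, the clause reduces to (¬B). B = False.
From (B ∨ D) and B = False: D = True.
(F ∨ ¬D) with D = True leaves only F, so F = True.
(H ∨ ¬F): since F = True, the clause reduces to (H). H = True.
In (¬E ∨ ¬H), ¬H is now false; ¬E must hold, so E = False.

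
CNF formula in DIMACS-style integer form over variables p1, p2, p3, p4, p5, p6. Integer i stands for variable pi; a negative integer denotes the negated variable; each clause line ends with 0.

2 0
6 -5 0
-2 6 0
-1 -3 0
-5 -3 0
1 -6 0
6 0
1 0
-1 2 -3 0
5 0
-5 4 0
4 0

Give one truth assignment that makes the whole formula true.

p1 = 1  p2 = 1  p3 = 0  p4 = 1  p5 = 1  p6 = 1

Check each clause:
  1. (p2) — p2 is true.
  2. (¬p5 ∨ p6) — p6 is true.
  3. (¬p2 ∨ p6) — p6 is true.
  4. (¬p1 ∨ ¬p3) — ¬p3 is true.
  5. (¬p5 ∨ ¬p3) — ¬p3 is true.
  6. (¬p6 ∨ p1) — p1 is true.
  7. (p6) — p6 is true.
  8. (p1) — p1 is true.
  9. (¬p1 ∨ ¬p3 ∨ p2) — p2 is true.
  10. (p5) — p5 is true.
  11. (¬p5 ∨ p4) — p4 is true.
  12. (p4) — p4 is true.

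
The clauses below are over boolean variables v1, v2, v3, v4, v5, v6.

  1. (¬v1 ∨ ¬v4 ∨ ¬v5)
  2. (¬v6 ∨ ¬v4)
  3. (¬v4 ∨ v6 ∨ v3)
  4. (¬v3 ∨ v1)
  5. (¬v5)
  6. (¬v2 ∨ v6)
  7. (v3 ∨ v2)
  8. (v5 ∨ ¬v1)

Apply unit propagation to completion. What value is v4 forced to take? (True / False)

(¬v5) is a unit clause: v5 = False.
(¬v1 ∨ v5): since v5 = False, the clause reduces to (¬v1). v1 = False.
(v1 ∨ ¬v3) with v1 = False leaves only ¬v3, so v3 = False.
From (v3 ∨ v2) and v3 = False: v2 = True.
(¬v2 ∨ v6): since v2 = True, the clause reduces to (v6). v6 = True.
(¬v6 ∨ ¬v4) with v6 = True leaves only ¬v4, so v4 = False.

False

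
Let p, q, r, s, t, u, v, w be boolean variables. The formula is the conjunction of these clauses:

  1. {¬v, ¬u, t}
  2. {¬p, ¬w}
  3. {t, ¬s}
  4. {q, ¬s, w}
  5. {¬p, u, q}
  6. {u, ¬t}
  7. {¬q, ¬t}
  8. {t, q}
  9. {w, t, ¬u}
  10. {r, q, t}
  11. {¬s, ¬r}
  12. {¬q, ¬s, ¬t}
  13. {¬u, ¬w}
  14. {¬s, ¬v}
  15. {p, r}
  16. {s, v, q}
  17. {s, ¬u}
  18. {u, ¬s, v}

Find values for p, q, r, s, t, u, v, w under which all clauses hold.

p = True, q = True, r = True, s = False, t = False, u = False, v = True, w = False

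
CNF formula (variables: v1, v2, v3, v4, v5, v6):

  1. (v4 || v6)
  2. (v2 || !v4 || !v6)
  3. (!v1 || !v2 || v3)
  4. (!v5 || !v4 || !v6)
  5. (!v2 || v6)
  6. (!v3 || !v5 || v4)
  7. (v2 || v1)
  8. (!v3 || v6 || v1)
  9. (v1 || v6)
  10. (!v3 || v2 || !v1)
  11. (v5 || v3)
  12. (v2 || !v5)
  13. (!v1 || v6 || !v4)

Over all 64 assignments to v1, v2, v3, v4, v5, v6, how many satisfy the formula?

Satisfying assignments:
  v1=F v2=T v3=F v4=F v5=T v6=T
  v1=F v2=T v3=T v4=F v5=F v6=T
  v1=F v2=T v3=T v4=T v5=F v6=T
  v1=T v2=T v3=T v4=F v5=F v6=T
  v1=T v2=T v3=T v4=T v5=F v6=T
Count: 5.

5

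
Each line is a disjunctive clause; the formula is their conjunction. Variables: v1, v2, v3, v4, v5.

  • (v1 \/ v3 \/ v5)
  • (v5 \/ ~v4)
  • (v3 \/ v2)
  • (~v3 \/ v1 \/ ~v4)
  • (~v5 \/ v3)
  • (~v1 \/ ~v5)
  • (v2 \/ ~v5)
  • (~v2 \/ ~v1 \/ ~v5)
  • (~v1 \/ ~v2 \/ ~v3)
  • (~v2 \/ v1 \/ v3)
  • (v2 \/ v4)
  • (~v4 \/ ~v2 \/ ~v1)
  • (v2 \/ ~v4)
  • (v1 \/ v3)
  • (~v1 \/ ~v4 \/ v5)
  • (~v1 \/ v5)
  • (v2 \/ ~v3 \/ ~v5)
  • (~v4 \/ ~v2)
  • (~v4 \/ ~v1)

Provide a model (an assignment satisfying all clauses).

Branch on v1: take v1 = False.
  then v3 is forced to True.
  then v4 is forced to False.
  then v2 is forced to True.
v5 is now unconstrained; take v5 = True.
Every clause has at least one true literal under this assignment.

v1 = False  v2 = True  v3 = True  v4 = False  v5 = True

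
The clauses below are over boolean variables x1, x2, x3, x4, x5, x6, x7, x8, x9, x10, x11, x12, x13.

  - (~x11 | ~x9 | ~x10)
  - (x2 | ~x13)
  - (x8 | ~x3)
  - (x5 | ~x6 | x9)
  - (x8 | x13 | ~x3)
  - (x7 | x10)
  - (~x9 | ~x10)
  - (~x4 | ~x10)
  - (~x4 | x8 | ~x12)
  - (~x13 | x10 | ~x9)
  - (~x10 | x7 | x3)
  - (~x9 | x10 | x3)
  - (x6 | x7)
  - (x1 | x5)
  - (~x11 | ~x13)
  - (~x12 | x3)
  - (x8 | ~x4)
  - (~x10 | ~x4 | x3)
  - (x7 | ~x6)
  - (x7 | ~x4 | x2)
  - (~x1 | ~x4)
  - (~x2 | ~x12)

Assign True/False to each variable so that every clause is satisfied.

x1 = 1  x2 = 0  x3 = 1  x4 = 0  x5 = 1  x6 = 1  x7 = 1  x8 = 1  x9 = 0  x10 = 1  x11 = 1  x12 = 1  x13 = 0

Pure literal: x4 appears only negated; assign x4 = False.
x5 occurs only positively in the remaining clauses — set x5 = True.
Set x2 = False and propagate.
  then x13 is forced to False.
Try x3 = True.
  then x8 is forced to True.
Try x6 = True.
  then x7 is forced to True.
For the remaining variables, x1 = True, x9 = False, x10 = True, x11 = True, x12 = True works.
Every clause has at least one true literal under this assignment.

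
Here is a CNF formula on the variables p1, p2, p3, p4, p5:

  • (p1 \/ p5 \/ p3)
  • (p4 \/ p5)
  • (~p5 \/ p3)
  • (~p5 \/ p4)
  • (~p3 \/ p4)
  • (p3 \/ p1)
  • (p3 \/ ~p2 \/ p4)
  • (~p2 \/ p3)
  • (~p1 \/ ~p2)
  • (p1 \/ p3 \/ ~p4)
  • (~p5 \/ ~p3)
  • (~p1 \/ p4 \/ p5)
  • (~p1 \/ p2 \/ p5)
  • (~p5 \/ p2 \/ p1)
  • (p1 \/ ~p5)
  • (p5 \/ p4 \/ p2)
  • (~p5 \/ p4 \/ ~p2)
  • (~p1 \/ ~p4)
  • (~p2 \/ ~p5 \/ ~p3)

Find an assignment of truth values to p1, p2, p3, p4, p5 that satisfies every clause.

Set p1 = False and propagate.
  then p3 is forced to True.
  then p4 is forced to True.
  then p5 is forced to False.
p2 is now unconstrained; take p2 = False.
Every clause has at least one true literal under this assignment.
Check each clause:
  1. (p1 \/ p5 \/ p3) — p3 is true.
  2. (p4 \/ p5) — p4 is true.
  3. (p3 \/ ~p5) — p3 is true.
  4. (~p5 \/ p4) — ~p5 is true.
  5. (~p3 \/ p4) — p4 is true.
  6. (p1 \/ p3) — p3 is true.
  7. (p3 \/ ~p2 \/ p4) — p3 is true.
  8. (~p2 \/ p3) — p3 is true.
  9. (~p1 \/ ~p2) — ~p2 is true.
  10. (p3 \/ p1 \/ ~p4) — p3 is true.
  11. (~p5 \/ ~p3) — ~p5 is true.
  12. (p5 \/ p4 \/ ~p1) — p4 is true.
  13. (~p1 \/ p2 \/ p5) — ~p1 is true.
  14. (~p5 \/ p1 \/ p2) — ~p5 is true.
  15. (p1 \/ ~p5) — ~p5 is true.
  16. (p4 \/ p2 \/ p5) — p4 is true.
  17. (~p5 \/ p4 \/ ~p2) — ~p5 is true.
  18. (~p4 \/ ~p1) — ~p1 is true.
  19. (~p3 \/ ~p5 \/ ~p2) — ~p5 is true.

p1=F  p2=F  p3=T  p4=T  p5=F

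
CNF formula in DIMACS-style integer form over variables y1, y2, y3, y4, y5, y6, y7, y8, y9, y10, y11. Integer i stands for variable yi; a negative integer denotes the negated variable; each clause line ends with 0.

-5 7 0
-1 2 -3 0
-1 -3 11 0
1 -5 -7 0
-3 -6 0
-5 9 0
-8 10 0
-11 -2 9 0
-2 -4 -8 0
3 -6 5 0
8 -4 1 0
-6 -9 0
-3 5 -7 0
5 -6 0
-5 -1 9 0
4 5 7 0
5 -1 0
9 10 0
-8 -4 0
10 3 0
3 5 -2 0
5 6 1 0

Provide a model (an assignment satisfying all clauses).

Pure literal: y10 appears only positively; assign y10 = True.
Try y1 = True.
  then y5 is forced to True.
  then y7 is forced to True.
  then y9 is forced to True.
  then y6 is forced to False.
Set y2 = False and propagate.
  then y3 is forced to False.
The remaining clauses are satisfied by y4 = False, y8 = True, y11 = True.
Every clause has at least one true literal under this assignment.
Check each clause:
  1. {y7, ¬y5} — y7 is true.
  2. {¬y1, y2, ¬y3} — ¬y3 is true.
  3. {¬y1, ¬y3, y11} — y11 is true.
  4. {y1, ¬y5, ¬y7} — y1 is true.
  5. {¬y3, ¬y6} — ¬y6 is true.
  6. {y9, ¬y5} — y9 is true.
  7. {y10, ¬y8} — y10 is true.
  8. {y9, ¬y11, ¬y2} — y9 is true.
  9. {¬y2, ¬y4, ¬y8} — ¬y4 is true.
  10. {y5, ¬y6, y3} — ¬y6 is true.
  11. {¬y4, y1, y8} — y8 is true.
  12. {¬y6, ¬y9} — ¬y6 is true.
  13. {¬y7, ¬y3, y5} — ¬y3 is true.
  14. {¬y6, y5} — ¬y6 is true.
  15. {¬y5, y9, ¬y1} — y9 is true.
  16. {y5, y4, y7} — y5 is true.
  17. {¬y1, y5} — y5 is true.
  18. {y9, y10} — y9 is true.
  19. {¬y4, ¬y8} — ¬y4 is true.
  20. {y10, y3} — y10 is true.
  21. {y5, ¬y2, y3} — y5 is true.
  22. {y5, y6, y1} — y1 is true.

y1 = True  y2 = False  y3 = False  y4 = False  y5 = True  y6 = False  y7 = True  y8 = True  y9 = True  y10 = True  y11 = True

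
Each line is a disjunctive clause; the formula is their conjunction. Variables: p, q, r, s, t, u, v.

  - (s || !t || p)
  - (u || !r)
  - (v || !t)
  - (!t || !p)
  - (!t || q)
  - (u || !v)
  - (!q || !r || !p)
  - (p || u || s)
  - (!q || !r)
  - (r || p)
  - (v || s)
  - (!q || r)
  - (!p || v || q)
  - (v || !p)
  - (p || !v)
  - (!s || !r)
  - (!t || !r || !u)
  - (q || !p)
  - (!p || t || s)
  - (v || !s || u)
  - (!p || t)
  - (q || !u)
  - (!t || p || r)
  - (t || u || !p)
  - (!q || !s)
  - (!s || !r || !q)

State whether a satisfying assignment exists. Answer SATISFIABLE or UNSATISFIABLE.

UNSATISFIABLE

p = True:
  propagation gives t=False; an empty clause results — contradiction.
p = False:
  propagation gives r=True, u=True, q=False; an empty clause results — contradiction.
Every branch closes, so no satisfying assignment exists.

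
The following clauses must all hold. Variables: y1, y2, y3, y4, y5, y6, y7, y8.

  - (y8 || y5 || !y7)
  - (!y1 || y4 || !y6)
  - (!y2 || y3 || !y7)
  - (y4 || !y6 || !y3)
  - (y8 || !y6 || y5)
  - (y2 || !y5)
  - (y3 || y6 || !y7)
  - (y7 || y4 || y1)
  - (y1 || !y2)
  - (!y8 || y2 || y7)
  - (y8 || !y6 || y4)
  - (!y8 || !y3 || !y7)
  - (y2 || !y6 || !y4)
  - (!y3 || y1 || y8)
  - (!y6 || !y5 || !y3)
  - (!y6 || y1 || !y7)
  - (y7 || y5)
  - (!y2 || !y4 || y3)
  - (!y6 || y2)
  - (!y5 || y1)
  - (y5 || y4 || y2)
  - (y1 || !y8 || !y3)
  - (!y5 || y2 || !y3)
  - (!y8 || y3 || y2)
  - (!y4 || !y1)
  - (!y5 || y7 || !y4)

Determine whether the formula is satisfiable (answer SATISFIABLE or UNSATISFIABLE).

SATISFIABLE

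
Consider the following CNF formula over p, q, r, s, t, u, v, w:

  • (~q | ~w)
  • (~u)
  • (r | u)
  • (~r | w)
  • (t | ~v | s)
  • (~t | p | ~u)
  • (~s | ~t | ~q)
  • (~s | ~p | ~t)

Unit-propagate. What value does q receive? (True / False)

Unit clause (~u) sets u = False.
(r | u) with u = False leaves only r, so r = True.
From (~r | w) and r = True: w = True.
(~w | ~q) with w = True leaves only ~q, so q = False.

False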